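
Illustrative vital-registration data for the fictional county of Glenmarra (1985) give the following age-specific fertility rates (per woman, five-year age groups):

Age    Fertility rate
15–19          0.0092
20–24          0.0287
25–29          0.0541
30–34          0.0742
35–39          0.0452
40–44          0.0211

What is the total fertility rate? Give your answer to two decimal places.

1.16

Sum of ASFRs = 0.0092 + 0.0287 + 0.0541 + 0.0742 + 0.0452 + 0.0211 = 0.2325
TFR = 5 × 0.2325 = 1.1625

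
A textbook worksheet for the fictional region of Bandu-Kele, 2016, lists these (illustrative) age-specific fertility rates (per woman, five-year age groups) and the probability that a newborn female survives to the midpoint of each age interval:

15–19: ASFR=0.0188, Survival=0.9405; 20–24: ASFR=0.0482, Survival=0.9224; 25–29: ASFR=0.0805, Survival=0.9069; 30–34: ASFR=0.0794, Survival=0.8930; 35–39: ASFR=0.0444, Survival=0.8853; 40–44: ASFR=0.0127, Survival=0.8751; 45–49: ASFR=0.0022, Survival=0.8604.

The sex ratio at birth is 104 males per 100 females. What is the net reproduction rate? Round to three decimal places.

0.633

Proportion female at birth = 100 / (100 + 104) = 0.49020.
Each age group contributes 5 × ASFR × survival:
  15–19: 5 × 0.0188 × 0.9405 = 0.08841
  20–24: 5 × 0.0482 × 0.9224 = 0.22230
  25–29: 5 × 0.0805 × 0.9069 = 0.36503
  30–34: 5 × 0.0794 × 0.8930 = 0.35452
  35–39: 5 × 0.0444 × 0.8853 = 0.19654
  40–44: 5 × 0.0127 × 0.8751 = 0.05557
  45–49: 5 × 0.0022 × 0.8604 = 0.00946
Sum = 1.29183
NRR = 0.49020 × 1.29183 = 0.63326
An NRR under 1 implies long-run decline under these rates.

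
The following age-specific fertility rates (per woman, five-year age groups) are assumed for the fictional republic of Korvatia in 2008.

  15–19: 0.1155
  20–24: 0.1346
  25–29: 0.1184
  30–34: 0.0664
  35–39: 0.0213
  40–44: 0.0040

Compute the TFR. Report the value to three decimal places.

Sum of ASFRs = 0.1155 + 0.1346 + 0.1184 + 0.0664 + 0.0213 + 0.0040 = 0.4602
TFR = 5 × 0.4602 = 2.301

2.301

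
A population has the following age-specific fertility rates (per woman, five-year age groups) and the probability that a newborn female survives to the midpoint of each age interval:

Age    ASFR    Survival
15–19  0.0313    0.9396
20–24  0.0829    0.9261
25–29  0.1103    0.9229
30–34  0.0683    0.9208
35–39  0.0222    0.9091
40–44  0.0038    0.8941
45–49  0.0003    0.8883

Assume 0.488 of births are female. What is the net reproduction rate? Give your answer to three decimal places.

Proportion female at birth = 0.488.
Each age group contributes 5 × ASFR × survival:
  15–19: 5 × 0.0313 × 0.9396 = 0.14705
  20–24: 5 × 0.0829 × 0.9261 = 0.38387
  25–29: 5 × 0.1103 × 0.9229 = 0.50898
  30–34: 5 × 0.0683 × 0.9208 = 0.31445
  35–39: 5 × 0.0222 × 0.9091 = 0.10091
  40–44: 5 × 0.0038 × 0.8941 = 0.01699
  45–49: 5 × 0.0003 × 0.8883 = 0.00133
Sum = 1.47358
NRR = 0.488 × 1.47358 = 0.71911

0.719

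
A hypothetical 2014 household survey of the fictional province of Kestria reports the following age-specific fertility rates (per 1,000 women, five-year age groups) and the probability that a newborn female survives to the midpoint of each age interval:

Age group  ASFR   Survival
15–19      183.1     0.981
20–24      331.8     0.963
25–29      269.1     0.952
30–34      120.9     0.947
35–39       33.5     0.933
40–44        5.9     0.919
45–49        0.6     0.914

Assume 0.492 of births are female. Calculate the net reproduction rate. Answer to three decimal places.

Proportion female at birth = 0.492.
Per-age-group product (5 × ASFR × survival probability):
  15–19: 5 × 183.1/1000 × 0.981 = 0.89811
  20–24: 5 × 331.8/1000 × 0.963 = 1.59762
  25–29: 5 × 269.1/1000 × 0.952 = 1.28092
  30–34: 5 × 120.9/1000 × 0.947 = 0.57246
  35–39: 5 × 33.5/1000 × 0.933 = 0.15628
  40–44: 5 × 5.9/1000 × 0.919 = 0.02711
  45–49: 5 × 0.6/1000 × 0.914 = 0.00274
Sum = 4.53524
NRR = 0.492 × 4.53524 = 2.23134

2.231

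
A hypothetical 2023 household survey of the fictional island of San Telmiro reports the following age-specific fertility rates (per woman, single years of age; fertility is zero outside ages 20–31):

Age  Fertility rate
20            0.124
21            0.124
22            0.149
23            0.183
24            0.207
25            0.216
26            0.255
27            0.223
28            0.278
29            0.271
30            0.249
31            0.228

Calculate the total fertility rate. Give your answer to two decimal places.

Sum of ASFRs = 0.124 + 0.124 + 0.149 + 0.183 + 0.207 + 0.216 + 0.255 + 0.223 + 0.278 + 0.271 + 0.249 + 0.228 = 2.507
TFR = 2.507

2.51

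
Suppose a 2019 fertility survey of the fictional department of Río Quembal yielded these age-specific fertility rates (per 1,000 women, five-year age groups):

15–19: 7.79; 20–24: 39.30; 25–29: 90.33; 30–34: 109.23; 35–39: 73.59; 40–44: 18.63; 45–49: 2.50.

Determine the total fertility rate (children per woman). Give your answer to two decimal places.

Sum of ASFRs = 7.79 + 39.30 + 90.33 + 109.23 + 73.59 + 18.63 + 2.50 = 341.37
TFR = 5 × 341.37 / 1000 = 1.70685

1.71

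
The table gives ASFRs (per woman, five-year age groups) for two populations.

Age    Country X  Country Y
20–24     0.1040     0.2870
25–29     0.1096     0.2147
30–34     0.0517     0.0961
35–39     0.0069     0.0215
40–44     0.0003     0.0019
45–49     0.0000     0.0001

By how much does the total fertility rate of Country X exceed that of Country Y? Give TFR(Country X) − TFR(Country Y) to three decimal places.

-1.744

Country X:
  Sum of ASFRs = 0.1040 + 0.1096 + 0.0517 + 0.0069 + 0.0003 + 0.0000 = 0.2725
  TFR = 5 × 0.2725 = 1.3625
Country Y:
  Sum of ASFRs = 0.2870 + 0.2147 + 0.0961 + 0.0215 + 0.0019 + 0.0001 = 0.6213
  TFR = 5 × 0.6213 = 3.1065
Difference = 1.3625 − 3.1065 = -1.744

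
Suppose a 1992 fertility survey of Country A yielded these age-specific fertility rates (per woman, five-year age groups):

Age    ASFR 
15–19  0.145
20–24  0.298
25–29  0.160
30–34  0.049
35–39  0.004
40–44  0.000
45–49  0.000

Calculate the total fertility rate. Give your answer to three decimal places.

3.280

Sum of ASFRs = 0.145 + 0.298 + 0.160 + 0.049 + 0.004 + 0.000 + 0.000 = 0.656
TFR = 5 × 0.656 = 3.28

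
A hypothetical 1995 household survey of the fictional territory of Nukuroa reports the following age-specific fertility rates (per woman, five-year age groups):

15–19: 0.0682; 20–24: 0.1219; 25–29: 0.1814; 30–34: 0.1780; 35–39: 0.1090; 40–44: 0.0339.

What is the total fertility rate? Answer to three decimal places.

3.462

Sum of ASFRs = 0.0682 + 0.1219 + 0.1814 + 0.1780 + 0.1090 + 0.0339 = 0.6924
TFR = 5 × 0.6924 = 3.462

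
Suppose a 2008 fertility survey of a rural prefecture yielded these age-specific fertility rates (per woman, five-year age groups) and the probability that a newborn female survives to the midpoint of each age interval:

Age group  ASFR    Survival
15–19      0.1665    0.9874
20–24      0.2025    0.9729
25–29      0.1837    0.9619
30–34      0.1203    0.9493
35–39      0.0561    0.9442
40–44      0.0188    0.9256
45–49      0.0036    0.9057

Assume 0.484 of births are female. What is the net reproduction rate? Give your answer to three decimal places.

1.757

Proportion female at birth = 0.484.
Each age group contributes 5 × ASFR × survival:
  15–19: 5 × 0.1665 × 0.9874 = 0.82201
  20–24: 5 × 0.2025 × 0.9729 = 0.98506
  25–29: 5 × 0.1837 × 0.9619 = 0.88351
  30–34: 5 × 0.1203 × 0.9493 = 0.57100
  35–39: 5 × 0.0561 × 0.9442 = 0.26485
  40–44: 5 × 0.0188 × 0.9256 = 0.08701
  45–49: 5 × 0.0036 × 0.9057 = 0.01630
Sum = 3.62974
NRR = 0.484 × 3.62974 = 1.75679
With NRR above 1 the population is above replacement fertility.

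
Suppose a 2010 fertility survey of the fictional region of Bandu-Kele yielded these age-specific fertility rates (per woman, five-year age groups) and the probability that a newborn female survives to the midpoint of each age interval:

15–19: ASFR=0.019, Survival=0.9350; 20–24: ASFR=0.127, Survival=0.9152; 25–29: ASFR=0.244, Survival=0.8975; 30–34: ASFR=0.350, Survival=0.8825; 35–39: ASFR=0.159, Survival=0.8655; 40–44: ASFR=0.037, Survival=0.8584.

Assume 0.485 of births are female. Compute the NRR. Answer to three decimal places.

Proportion female at birth = 0.485.
Per-age-group product (5 × ASFR × survival probability):
  15–19: 5 × 0.019 × 0.9350 = 0.08883
  20–24: 5 × 0.127 × 0.9152 = 0.58115
  25–29: 5 × 0.244 × 0.8975 = 1.09495
  30–34: 5 × 0.350 × 0.8825 = 1.54438
  35–39: 5 × 0.159 × 0.8655 = 0.68807
  40–44: 5 × 0.037 × 0.8584 = 0.15880
Sum = 4.15618
NRR = 0.485 × 4.15618 = 2.01575
An NRR exceeding 1 indicates intrinsic growth under these rates.

2.016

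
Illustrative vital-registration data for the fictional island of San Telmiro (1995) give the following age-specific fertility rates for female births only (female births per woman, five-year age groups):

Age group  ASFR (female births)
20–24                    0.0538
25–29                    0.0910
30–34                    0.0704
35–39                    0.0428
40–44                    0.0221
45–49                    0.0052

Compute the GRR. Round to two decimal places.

1.43

Sum of female ASFRs = 0.0538 + 0.0910 + 0.0704 + 0.0428 + 0.0221 + 0.0052 = 0.2853
GRR = 5 × 0.2853 = 1.4265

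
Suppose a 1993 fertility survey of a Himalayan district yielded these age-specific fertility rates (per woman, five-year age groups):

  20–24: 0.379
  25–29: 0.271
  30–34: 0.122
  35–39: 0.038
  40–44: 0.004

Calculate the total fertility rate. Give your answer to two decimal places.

Sum of ASFRs = 0.379 + 0.271 + 0.122 + 0.038 + 0.004 = 0.814
TFR = 5 × 0.814 = 4.07

4.07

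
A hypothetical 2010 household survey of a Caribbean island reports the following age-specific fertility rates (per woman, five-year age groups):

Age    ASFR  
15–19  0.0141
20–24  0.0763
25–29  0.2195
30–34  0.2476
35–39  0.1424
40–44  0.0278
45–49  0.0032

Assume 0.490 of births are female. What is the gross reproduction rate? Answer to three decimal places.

Proportion female at birth = 0.490.
Sum of ASFRs = 0.0141 + 0.0763 + 0.2195 + 0.2476 + 0.1424 + 0.0278 + 0.0032 = 0.7309
TFR = 5 × 0.7309 = 3.6545
GRR = 0.490 × 3.6545 = 1.79071

1.791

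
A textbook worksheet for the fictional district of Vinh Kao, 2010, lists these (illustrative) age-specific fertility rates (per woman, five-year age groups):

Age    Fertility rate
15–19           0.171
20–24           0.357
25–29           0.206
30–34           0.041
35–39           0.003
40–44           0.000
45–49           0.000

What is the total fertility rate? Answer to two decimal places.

3.89

Sum of ASFRs = 0.171 + 0.357 + 0.206 + 0.041 + 0.003 + 0.000 + 0.000 = 0.778
TFR = 5 × 0.778 = 3.89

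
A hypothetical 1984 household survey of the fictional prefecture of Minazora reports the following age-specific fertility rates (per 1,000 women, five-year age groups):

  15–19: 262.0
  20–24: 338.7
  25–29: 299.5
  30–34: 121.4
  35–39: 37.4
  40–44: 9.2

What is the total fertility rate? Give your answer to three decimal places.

5.341

Sum of ASFRs = 262.0 + 338.7 + 299.5 + 121.4 + 37.4 + 9.2 = 1068.2
TFR = 5 × 1068.2 / 1000 = 5.341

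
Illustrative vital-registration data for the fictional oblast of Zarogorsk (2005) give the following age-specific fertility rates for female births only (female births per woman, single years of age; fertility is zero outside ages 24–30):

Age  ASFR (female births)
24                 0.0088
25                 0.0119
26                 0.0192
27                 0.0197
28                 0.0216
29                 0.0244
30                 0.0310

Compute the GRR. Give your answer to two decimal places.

Sum of female ASFRs = 0.0088 + 0.0119 + 0.0192 + 0.0197 + 0.0216 + 0.0244 + 0.0310 = 0.1366
GRR = 0.1366

0.14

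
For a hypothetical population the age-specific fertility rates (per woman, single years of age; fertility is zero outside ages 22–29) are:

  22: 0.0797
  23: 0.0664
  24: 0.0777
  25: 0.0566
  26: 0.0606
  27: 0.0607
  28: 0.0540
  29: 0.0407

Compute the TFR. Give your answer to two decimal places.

Sum of ASFRs = 0.0797 + 0.0664 + 0.0777 + 0.0566 + 0.0606 + 0.0607 + 0.0540 + 0.0407 = 0.4964
TFR = 0.4964

0.50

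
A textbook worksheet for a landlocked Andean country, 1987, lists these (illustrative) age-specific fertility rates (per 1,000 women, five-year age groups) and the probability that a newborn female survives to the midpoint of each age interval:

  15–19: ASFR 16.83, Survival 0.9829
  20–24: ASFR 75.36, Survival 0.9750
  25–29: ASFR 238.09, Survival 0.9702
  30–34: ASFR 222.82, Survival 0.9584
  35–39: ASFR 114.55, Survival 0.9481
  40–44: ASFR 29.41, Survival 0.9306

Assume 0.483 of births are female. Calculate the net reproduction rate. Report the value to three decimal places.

1.619

Proportion female at birth = 0.483.
Each age group contributes 5 × ASFR × survival:
  15–19: 5 × 16.83/1000 × 0.9829 = 0.08271
  20–24: 5 × 75.36/1000 × 0.9750 = 0.36738
  25–29: 5 × 238.09/1000 × 0.9702 = 1.15497
  30–34: 5 × 222.82/1000 × 0.9584 = 1.06775
  35–39: 5 × 114.55/1000 × 0.9481 = 0.54302
  40–44: 5 × 29.41/1000 × 0.9306 = 0.13684
Sum = 3.35267
NRR = 0.483 × 3.35267 = 1.61934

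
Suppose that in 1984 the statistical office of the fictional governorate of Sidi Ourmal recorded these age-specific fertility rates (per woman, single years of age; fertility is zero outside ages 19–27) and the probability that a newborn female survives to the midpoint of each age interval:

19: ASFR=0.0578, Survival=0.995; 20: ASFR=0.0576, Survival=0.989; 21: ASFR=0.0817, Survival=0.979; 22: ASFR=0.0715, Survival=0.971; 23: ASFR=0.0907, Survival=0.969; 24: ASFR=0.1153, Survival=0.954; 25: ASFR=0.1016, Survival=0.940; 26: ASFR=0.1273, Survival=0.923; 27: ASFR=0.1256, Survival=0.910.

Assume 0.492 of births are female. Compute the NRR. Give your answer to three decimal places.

Proportion female at birth = 0.492.
Each age group contributes 1 × ASFR × survival:
  19: 1 × 0.0578 × 0.995 = 0.05751
  20: 1 × 0.0576 × 0.989 = 0.05697
  21: 1 × 0.0817 × 0.979 = 0.07998
  22: 1 × 0.0715 × 0.971 = 0.06943
  23: 1 × 0.0907 × 0.969 = 0.08789
  24: 1 × 0.1153 × 0.954 = 0.11000
  25: 1 × 0.1016 × 0.940 = 0.09550
  26: 1 × 0.1273 × 0.923 = 0.11750
  27: 1 × 0.1256 × 0.910 = 0.11430
Sum = 0.78908
NRR = 0.492 × 0.78908 = 0.38823

0.388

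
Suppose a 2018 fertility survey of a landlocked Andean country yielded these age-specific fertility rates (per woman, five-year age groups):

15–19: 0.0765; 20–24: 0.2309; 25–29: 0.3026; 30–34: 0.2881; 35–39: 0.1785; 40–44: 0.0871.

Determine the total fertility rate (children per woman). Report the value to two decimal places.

Sum of ASFRs = 0.0765 + 0.2309 + 0.3026 + 0.2881 + 0.1785 + 0.0871 = 1.1637
TFR = 5 × 1.1637 = 5.8185

5.82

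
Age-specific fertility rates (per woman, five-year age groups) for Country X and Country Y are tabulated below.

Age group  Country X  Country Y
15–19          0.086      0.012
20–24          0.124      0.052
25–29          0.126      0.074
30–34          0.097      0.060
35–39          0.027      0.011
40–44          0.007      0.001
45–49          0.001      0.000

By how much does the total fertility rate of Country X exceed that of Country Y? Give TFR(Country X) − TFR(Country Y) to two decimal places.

1.29

Country X:
  Sum of ASFRs = 0.086 + 0.124 + 0.126 + 0.097 + 0.027 + 0.007 + 0.001 = 0.468
  TFR = 5 × 0.468 = 2.34
Country Y:
  Sum of ASFRs = 0.012 + 0.052 + 0.074 + 0.060 + 0.011 + 0.001 + 0.000 = 0.210
  TFR = 5 × 0.210 = 1.05
Difference = 2.34 − 1.05 = 1.29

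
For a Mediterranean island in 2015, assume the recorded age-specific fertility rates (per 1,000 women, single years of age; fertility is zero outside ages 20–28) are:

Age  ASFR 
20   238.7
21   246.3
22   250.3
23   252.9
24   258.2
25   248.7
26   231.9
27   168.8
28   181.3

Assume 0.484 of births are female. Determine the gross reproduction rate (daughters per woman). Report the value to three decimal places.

Proportion female at birth = 0.484.
Sum of ASFRs = 238.7 + 246.3 + 250.3 + 252.9 + 258.2 + 248.7 + 231.9 + 168.8 + 181.3 = 2077.1
TFR = 2077.1 / 1000 = 2.0771
GRR = 0.484 × 2.0771 = 1.00532

1.005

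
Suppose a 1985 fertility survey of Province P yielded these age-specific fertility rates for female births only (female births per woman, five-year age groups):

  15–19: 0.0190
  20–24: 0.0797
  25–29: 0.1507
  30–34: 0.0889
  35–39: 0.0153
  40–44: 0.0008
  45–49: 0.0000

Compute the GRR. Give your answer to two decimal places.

1.77

Sum of female ASFRs = 0.0190 + 0.0797 + 0.1507 + 0.0889 + 0.0153 + 0.0008 + 0.0000 = 0.3544
GRR = 5 × 0.3544 = 1.772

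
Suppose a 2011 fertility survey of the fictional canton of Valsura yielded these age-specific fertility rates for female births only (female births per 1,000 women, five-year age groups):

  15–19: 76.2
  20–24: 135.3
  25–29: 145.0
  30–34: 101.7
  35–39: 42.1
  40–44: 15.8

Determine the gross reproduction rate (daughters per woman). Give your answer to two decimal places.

Sum of female ASFRs = 76.2 + 135.3 + 145.0 + 101.7 + 42.1 + 15.8 = 516.1
GRR = 5 × 516.1 / 1000 = 2.5805

2.58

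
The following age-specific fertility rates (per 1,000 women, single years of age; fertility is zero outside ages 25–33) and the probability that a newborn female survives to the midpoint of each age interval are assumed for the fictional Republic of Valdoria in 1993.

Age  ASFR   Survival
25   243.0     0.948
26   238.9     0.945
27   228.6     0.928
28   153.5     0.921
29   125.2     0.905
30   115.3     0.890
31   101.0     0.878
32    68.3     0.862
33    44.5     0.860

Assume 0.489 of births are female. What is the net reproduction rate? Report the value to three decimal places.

0.592

Proportion female at birth = 0.489.
Each age group contributes 1 × ASFR × survival:
  25: 1 × 243.0/1000 × 0.948 = 0.23036
  26: 1 × 238.9/1000 × 0.945 = 0.22576
  27: 1 × 228.6/1000 × 0.928 = 0.21214
  28: 1 × 153.5/1000 × 0.921 = 0.14137
  29: 1 × 125.2/1000 × 0.905 = 0.11331
  30: 1 × 115.3/1000 × 0.890 = 0.10262
  31: 1 × 101.0/1000 × 0.878 = 0.08868
  32: 1 × 68.3/1000 × 0.862 = 0.05887
  33: 1 × 44.5/1000 × 0.860 = 0.03827
Sum = 1.21138
NRR = 0.489 × 1.21138 = 0.59236
An NRR under 1 implies long-run decline under these rates.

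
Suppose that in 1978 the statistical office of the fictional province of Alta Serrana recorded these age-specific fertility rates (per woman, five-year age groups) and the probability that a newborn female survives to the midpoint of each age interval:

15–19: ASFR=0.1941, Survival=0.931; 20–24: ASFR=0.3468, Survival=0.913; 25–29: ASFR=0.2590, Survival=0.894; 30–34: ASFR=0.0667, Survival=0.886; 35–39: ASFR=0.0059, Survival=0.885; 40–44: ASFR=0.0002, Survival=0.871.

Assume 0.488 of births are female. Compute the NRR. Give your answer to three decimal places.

Proportion female at birth = 0.488.
Per-age-group product (5 × ASFR × survival probability):
  15–19: 5 × 0.1941 × 0.931 = 0.90354
  20–24: 5 × 0.3468 × 0.913 = 1.58314
  25–29: 5 × 0.2590 × 0.894 = 1.15773
  30–34: 5 × 0.0667 × 0.886 = 0.29548
  35–39: 5 × 0.0059 × 0.885 = 0.02611
  40–44: 5 × 0.0002 × 0.871 = 0.00087
Sum = 3.96687
NRR = 0.488 × 3.96687 = 1.93583
With NRR above 1 the population is above replacement fertility.

1.936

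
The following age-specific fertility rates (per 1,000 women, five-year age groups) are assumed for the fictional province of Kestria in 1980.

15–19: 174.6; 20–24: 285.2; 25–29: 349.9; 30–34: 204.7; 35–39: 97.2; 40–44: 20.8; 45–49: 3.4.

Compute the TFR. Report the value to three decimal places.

5.679

Sum of ASFRs = 174.6 + 285.2 + 349.9 + 204.7 + 97.2 + 20.8 + 3.4 = 1135.8
TFR = 5 × 1135.8 / 1000 = 5.679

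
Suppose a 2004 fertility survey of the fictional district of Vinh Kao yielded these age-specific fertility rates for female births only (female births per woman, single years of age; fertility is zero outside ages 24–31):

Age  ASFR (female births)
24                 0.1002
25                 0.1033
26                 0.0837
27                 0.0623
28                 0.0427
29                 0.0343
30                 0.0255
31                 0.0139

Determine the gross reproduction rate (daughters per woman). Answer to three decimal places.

0.466

Sum of female ASFRs = 0.1002 + 0.1033 + 0.0837 + 0.0623 + 0.0427 + 0.0343 + 0.0255 + 0.0139 = 0.4659
GRR = 0.4659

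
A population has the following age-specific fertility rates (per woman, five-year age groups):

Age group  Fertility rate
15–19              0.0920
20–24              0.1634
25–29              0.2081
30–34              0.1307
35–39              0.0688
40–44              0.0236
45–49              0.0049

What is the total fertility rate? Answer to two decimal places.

3.46

Sum of ASFRs = 0.0920 + 0.1634 + 0.2081 + 0.1307 + 0.0688 + 0.0236 + 0.0049 = 0.6915
TFR = 5 × 0.6915 = 3.4575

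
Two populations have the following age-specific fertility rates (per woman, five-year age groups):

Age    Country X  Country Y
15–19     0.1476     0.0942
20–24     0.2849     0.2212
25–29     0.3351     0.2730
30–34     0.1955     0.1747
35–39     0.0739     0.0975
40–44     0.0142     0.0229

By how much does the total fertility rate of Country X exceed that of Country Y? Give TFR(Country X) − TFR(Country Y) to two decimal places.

Country X:
  Sum of ASFRs = 0.1476 + 0.2849 + 0.3351 + 0.1955 + 0.0739 + 0.0142 = 1.0512
  TFR = 5 × 1.0512 = 5.256
Country Y:
  Sum of ASFRs = 0.0942 + 0.2212 + 0.2730 + 0.1747 + 0.0975 + 0.0229 = 0.8835
  TFR = 5 × 0.8835 = 4.4175
Difference = 5.256 − 4.4175 = 0.8385

0.84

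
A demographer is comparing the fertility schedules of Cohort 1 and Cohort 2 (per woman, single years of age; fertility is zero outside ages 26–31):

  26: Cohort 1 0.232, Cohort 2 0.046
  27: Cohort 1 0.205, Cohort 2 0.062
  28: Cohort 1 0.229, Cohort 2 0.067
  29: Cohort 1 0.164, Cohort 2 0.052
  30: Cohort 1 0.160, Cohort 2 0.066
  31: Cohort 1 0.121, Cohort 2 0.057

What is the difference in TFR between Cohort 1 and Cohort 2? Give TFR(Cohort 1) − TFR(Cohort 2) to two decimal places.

Cohort 1:
  Sum of ASFRs = 0.232 + 0.205 + 0.229 + 0.164 + 0.160 + 0.121 = 1.111
  TFR = 1.111
Cohort 2:
  Sum of ASFRs = 0.046 + 0.062 + 0.067 + 0.052 + 0.066 + 0.057 = 0.350
  TFR = 0.35
Difference = 1.111 − 0.35 = 0.761

0.76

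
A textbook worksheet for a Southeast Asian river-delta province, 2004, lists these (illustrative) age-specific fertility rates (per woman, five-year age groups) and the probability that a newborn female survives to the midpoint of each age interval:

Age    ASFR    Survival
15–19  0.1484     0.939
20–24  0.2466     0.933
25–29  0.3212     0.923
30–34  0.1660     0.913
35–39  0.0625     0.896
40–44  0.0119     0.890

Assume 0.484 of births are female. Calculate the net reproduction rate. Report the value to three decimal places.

2.139

Proportion female at birth = 0.484.
Per-age-group product (5 × ASFR × survival probability):
  15–19: 5 × 0.1484 × 0.939 = 0.69674
  20–24: 5 × 0.2466 × 0.933 = 1.15039
  25–29: 5 × 0.3212 × 0.923 = 1.48234
  30–34: 5 × 0.1660 × 0.913 = 0.75779
  35–39: 5 × 0.0625 × 0.896 = 0.28000
  40–44: 5 × 0.0119 × 0.890 = 0.05296
Sum = 4.42022
NRR = 0.484 × 4.42022 = 2.13939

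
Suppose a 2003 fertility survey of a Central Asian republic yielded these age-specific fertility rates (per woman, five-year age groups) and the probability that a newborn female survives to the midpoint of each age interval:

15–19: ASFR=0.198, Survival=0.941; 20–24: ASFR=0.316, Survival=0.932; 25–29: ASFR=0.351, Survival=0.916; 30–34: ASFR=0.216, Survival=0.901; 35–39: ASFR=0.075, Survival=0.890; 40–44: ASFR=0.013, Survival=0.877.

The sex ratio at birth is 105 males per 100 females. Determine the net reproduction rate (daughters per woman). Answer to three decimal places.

Proportion female at birth = 100 / (100 + 105) = 0.48780.
Weighting each age-specific rate by interval width and survival:
  15–19: 5 × 0.198 × 0.941 = 0.93159
  20–24: 5 × 0.316 × 0.932 = 1.47256
  25–29: 5 × 0.351 × 0.916 = 1.60758
  30–34: 5 × 0.216 × 0.901 = 0.97308
  35–39: 5 × 0.075 × 0.890 = 0.33375
  40–44: 5 × 0.013 × 0.877 = 0.05701
Sum = 5.37557
NRR = 0.48780 × 5.37557 = 2.62220
An NRR exceeding 1 indicates intrinsic growth under these rates.

2.622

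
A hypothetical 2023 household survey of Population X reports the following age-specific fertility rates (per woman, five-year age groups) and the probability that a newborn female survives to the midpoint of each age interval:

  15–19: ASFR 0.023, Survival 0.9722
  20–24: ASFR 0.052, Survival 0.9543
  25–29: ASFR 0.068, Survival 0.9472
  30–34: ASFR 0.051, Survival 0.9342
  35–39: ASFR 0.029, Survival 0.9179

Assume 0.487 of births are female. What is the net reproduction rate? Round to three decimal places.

0.513

Proportion female at birth = 0.487.
Survival-weighted fertility by age (5·fₓ·Sₓ):
  15–19: 5 × 0.023 × 0.9722 = 0.11180
  20–24: 5 × 0.052 × 0.9543 = 0.24812
  25–29: 5 × 0.068 × 0.9472 = 0.32205
  30–34: 5 × 0.051 × 0.9342 = 0.23822
  35–39: 5 × 0.029 × 0.9179 = 0.13310
Sum = 1.05329
NRR = 0.487 × 1.05329 = 0.51295
An NRR under 1 implies long-run decline under these rates.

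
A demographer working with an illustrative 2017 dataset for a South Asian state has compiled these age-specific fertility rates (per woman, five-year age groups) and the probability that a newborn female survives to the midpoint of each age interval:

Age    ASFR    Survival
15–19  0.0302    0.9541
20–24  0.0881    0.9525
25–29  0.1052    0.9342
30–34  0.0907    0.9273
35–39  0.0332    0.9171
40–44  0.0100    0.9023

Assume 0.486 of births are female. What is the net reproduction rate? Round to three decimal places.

0.813

Proportion female at birth = 0.486.
Each age group contributes 5 × ASFR × survival:
  15–19: 5 × 0.0302 × 0.9541 = 0.14407
  20–24: 5 × 0.0881 × 0.9525 = 0.41958
  25–29: 5 × 0.1052 × 0.9342 = 0.49139
  30–34: 5 × 0.0907 × 0.9273 = 0.42053
  35–39: 5 × 0.0332 × 0.9171 = 0.15224
  40–44: 5 × 0.0100 × 0.9023 = 0.04512
Sum = 1.67293
NRR = 0.486 × 1.67293 = 0.81304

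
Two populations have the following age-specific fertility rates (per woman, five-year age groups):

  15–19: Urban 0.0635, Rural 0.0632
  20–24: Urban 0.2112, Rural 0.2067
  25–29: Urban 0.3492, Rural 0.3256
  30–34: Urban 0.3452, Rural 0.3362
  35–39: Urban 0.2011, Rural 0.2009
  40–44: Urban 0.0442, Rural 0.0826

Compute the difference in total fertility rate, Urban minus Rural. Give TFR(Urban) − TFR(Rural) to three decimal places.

-0.004

Urban:
  Sum of ASFRs = 0.0635 + 0.2112 + 0.3492 + 0.3452 + 0.2011 + 0.0442 = 1.2144
  TFR = 5 × 1.2144 = 6.072
Rural:
  Sum of ASFRs = 0.0632 + 0.2067 + 0.3256 + 0.3362 + 0.2009 + 0.0826 = 1.2152
  TFR = 5 × 1.2152 = 6.076
Difference = 6.072 − 6.076 = -0.004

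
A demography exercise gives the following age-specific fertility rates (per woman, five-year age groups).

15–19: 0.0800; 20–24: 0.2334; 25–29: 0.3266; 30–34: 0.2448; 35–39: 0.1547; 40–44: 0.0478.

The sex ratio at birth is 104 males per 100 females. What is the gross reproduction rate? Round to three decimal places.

Proportion female at birth = 100 / (100 + 104) = 0.49020.
Sum of ASFRs = 0.0800 + 0.2334 + 0.3266 + 0.2448 + 0.1547 + 0.0478 = 1.0873
TFR = 5 × 1.0873 = 5.4365
GRR = 0.49020 × 5.4365 = 2.66497

2.665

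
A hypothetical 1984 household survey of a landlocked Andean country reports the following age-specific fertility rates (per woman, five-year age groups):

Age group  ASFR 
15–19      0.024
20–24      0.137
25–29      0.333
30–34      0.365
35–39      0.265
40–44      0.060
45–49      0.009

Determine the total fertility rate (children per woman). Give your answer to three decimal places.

5.965

Sum of ASFRs = 0.024 + 0.137 + 0.333 + 0.365 + 0.265 + 0.060 + 0.009 = 1.193
TFR = 5 × 1.193 = 5.965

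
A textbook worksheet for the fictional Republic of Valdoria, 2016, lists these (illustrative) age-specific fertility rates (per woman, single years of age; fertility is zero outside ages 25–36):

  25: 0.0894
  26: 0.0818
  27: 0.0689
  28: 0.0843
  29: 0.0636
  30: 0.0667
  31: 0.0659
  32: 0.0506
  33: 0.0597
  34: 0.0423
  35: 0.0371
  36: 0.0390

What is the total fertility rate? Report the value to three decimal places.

Sum of ASFRs = 0.0894 + 0.0818 + 0.0689 + 0.0843 + 0.0636 + 0.0667 + 0.0659 + 0.0506 + 0.0597 + 0.0423 + 0.0371 + 0.0390 = 0.7493
TFR = 0.7493

0.749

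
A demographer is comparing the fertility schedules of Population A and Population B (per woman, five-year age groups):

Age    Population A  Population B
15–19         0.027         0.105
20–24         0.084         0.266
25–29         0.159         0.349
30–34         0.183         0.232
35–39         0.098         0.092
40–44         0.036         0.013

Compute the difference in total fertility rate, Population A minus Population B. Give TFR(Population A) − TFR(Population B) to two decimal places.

-2.35

Population A:
  Sum of ASFRs = 0.027 + 0.084 + 0.159 + 0.183 + 0.098 + 0.036 = 0.587
  TFR = 5 × 0.587 = 2.935
Population B:
  Sum of ASFRs = 0.105 + 0.266 + 0.349 + 0.232 + 0.092 + 0.013 = 1.057
  TFR = 5 × 1.057 = 5.285
Difference = 2.935 − 5.285 = -2.35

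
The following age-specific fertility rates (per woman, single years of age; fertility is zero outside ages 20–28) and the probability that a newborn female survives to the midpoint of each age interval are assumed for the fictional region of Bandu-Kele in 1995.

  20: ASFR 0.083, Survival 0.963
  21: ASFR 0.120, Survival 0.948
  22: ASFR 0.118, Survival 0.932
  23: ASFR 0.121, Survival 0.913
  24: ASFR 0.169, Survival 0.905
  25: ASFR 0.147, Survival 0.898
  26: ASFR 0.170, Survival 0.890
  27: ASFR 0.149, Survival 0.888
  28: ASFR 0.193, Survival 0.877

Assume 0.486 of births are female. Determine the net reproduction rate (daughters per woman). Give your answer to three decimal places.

0.560

Proportion female at birth = 0.486.
Per-age-group product (1 × ASFR × survival probability):
  20: 1 × 0.083 × 0.963 = 0.07993
  21: 1 × 0.120 × 0.948 = 0.11376
  22: 1 × 0.118 × 0.932 = 0.10998
  23: 1 × 0.121 × 0.913 = 0.11047
  24: 1 × 0.169 × 0.905 = 0.15295
  25: 1 × 0.147 × 0.898 = 0.13201
  26: 1 × 0.170 × 0.890 = 0.15130
  27: 1 × 0.149 × 0.888 = 0.13231
  28: 1 × 0.193 × 0.877 = 0.16926
Sum = 1.15197
NRR = 0.486 × 1.15197 = 0.55986
NRR < 1, so the cohort does not fully replace itself.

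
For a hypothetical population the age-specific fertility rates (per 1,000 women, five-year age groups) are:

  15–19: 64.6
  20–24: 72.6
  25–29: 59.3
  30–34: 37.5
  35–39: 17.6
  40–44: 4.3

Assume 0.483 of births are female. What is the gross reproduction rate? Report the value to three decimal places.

Proportion female at birth = 0.483.
Sum of ASFRs = 64.6 + 72.6 + 59.3 + 37.5 + 17.6 + 4.3 = 255.9
TFR = 5 × 255.9 / 1000 = 1.2795
GRR = 0.483 × 1.2795 = 0.61800

0.618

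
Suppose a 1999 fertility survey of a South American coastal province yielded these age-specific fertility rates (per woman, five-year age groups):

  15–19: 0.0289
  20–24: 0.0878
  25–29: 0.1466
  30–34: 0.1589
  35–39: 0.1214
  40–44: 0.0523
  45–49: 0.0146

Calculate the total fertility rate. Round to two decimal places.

3.05

Sum of ASFRs = 0.0289 + 0.0878 + 0.1466 + 0.1589 + 0.1214 + 0.0523 + 0.0146 = 0.6105
TFR = 5 × 0.6105 = 3.0525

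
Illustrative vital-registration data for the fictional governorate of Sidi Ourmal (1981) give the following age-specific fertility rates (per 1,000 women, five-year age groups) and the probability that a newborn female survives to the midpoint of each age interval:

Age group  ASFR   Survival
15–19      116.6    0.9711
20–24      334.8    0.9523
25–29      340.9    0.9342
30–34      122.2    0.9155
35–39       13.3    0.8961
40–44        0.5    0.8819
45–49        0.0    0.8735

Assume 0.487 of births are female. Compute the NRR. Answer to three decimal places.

2.130

Proportion female at birth = 0.487.
Survival-weighted fertility by age (5·fₓ·Sₓ):
  15–19: 5 × 116.6/1000 × 0.9711 = 0.56615
  20–24: 5 × 334.8/1000 × 0.9523 = 1.59415
  25–29: 5 × 340.9/1000 × 0.9342 = 1.59234
  30–34: 5 × 122.2/1000 × 0.9155 = 0.55937
  35–39: 5 × 13.3/1000 × 0.8961 = 0.05959
  40–44: 5 × 0.5/1000 × 0.8819 = 0.00220
  45–49: 5 × 0.0/1000 × 0.8735 = 0.00000
Sum = 4.37380
NRR = 0.487 × 4.37380 = 2.13004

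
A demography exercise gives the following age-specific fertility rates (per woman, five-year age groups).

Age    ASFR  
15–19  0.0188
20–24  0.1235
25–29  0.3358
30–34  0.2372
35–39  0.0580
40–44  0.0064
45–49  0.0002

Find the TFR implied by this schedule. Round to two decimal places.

3.90

Sum of ASFRs = 0.0188 + 0.1235 + 0.3358 + 0.2372 + 0.0580 + 0.0064 + 0.0002 = 0.7799
TFR = 5 × 0.7799 = 3.8995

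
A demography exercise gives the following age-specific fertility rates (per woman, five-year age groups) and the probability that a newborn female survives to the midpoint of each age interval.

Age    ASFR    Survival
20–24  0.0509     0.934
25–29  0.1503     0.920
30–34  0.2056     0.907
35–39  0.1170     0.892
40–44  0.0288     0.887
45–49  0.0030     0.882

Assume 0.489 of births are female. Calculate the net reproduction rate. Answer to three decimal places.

Proportion female at birth = 0.489.
Weighting each age-specific rate by interval width and survival:
  20–24: 5 × 0.0509 × 0.934 = 0.23770
  25–29: 5 × 0.1503 × 0.920 = 0.69138
  30–34: 5 × 0.2056 × 0.907 = 0.93240
  35–39: 5 × 0.1170 × 0.892 = 0.52182
  40–44: 5 × 0.0288 × 0.887 = 0.12773
  45–49: 5 × 0.0030 × 0.882 = 0.01323
Sum = 2.52426
NRR = 0.489 × 2.52426 = 1.23436

1.234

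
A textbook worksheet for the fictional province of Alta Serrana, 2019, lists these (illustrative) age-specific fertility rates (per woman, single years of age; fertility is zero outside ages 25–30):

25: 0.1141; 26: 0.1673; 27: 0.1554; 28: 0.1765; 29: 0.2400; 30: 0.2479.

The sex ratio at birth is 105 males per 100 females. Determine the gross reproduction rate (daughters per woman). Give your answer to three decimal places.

Proportion female at birth = 100 / (100 + 105) = 0.48780.
Sum of ASFRs = 0.1141 + 0.1673 + 0.1554 + 0.1765 + 0.2400 + 0.2479 = 1.1012
TFR = 1.1012
GRR = 0.48780 × 1.1012 = 0.53717

0.537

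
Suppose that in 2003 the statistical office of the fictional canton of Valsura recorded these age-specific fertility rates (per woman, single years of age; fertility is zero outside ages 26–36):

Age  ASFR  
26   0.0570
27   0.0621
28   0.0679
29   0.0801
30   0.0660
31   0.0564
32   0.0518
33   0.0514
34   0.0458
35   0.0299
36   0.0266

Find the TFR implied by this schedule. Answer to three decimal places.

0.595

Sum of ASFRs = 0.0570 + 0.0621 + 0.0679 + 0.0801 + 0.0660 + 0.0564 + 0.0518 + 0.0514 + 0.0458 + 0.0299 + 0.0266 = 0.5950
TFR = 0.595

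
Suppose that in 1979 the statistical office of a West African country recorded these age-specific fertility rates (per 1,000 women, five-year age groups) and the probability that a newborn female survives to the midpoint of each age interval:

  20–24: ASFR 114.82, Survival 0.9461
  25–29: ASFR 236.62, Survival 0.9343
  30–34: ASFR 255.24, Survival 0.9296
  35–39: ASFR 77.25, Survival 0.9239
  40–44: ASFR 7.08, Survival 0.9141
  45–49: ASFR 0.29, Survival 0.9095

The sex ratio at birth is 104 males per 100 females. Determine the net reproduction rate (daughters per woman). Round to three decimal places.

1.581

Proportion female at birth = 100 / (100 + 104) = 0.49020.
Per-age-group product (5 × ASFR × survival probability):
  20–24: 5 × 114.82/1000 × 0.9461 = 0.54316
  25–29: 5 × 236.62/1000 × 0.9343 = 1.10537
  30–34: 5 × 255.24/1000 × 0.9296 = 1.18636
  35–39: 5 × 77.25/1000 × 0.9239 = 0.35686
  40–44: 5 × 7.08/1000 × 0.9141 = 0.03236
  45–49: 5 × 0.29/1000 × 0.9095 = 0.00132
Sum = 3.22543
NRR = 0.49020 × 3.22543 = 1.58111
NRR > 1, so each generation more than replaces itself.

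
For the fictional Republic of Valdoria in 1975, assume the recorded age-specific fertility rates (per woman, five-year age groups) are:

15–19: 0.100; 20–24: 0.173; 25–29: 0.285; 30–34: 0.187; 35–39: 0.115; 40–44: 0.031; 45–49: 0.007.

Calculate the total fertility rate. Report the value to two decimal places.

4.49

Sum of ASFRs = 0.100 + 0.173 + 0.285 + 0.187 + 0.115 + 0.031 + 0.007 = 0.898
TFR = 5 × 0.898 = 4.49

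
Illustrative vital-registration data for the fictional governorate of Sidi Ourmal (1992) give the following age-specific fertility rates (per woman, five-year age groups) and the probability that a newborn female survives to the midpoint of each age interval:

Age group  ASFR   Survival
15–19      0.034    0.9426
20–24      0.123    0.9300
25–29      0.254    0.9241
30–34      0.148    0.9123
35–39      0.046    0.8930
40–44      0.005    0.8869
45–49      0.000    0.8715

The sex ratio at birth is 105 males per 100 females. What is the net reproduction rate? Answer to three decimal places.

1.370

Proportion female at birth = 100 / (100 + 105) = 0.48780.
Each age group contributes 5 × ASFR × survival:
  15–19: 5 × 0.034 × 0.9426 = 0.16024
  20–24: 5 × 0.123 × 0.9300 = 0.57195
  25–29: 5 × 0.254 × 0.9241 = 1.17361
  30–34: 5 × 0.148 × 0.9123 = 0.67510
  35–39: 5 × 0.046 × 0.8930 = 0.20539
  40–44: 5 × 0.005 × 0.8869 = 0.02217
  45–49: 5 × 0.000 × 0.8715 = 0.00000
Sum = 2.80846
NRR = 0.48780 × 2.80846 = 1.36997
With NRR above 1 the population is above replacement fertility.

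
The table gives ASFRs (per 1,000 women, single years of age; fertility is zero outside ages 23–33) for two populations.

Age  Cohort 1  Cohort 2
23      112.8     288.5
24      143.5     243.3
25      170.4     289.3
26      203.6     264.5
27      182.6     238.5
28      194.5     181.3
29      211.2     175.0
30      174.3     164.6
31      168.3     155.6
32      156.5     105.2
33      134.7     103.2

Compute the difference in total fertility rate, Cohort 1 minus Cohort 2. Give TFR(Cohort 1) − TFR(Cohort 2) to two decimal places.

-0.36

Cohort 1:
  Sum of ASFRs = 112.8 + 143.5 + 170.4 + 203.6 + 182.6 + 194.5 + 211.2 + 174.3 + 168.3 + 156.5 + 134.7 = 1852.4
  TFR = 1852.4 / 1000 = 1.8524
Cohort 2:
  Sum of ASFRs = 288.5 + 243.3 + 289.3 + 264.5 + 238.5 + 181.3 + 175.0 + 164.6 + 155.6 + 105.2 + 103.2 = 2209.0
  TFR = 2209.0 / 1000 = 2.209
Difference = 1.8524 − 2.209 = -0.3566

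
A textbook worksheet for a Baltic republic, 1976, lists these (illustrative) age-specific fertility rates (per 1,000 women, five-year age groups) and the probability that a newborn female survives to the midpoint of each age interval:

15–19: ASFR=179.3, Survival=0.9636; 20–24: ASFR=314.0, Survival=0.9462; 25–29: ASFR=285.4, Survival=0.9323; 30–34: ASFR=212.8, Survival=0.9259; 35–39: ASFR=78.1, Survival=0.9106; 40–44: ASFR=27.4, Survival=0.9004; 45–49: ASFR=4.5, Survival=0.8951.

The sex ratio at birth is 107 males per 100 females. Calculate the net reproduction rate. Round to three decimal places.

2.495

Proportion female at birth = 100 / (100 + 107) = 0.48309.
Each age group contributes 5 × ASFR × survival:
  15–19: 5 × 179.3/1000 × 0.9636 = 0.86387
  20–24: 5 × 314.0/1000 × 0.9462 = 1.48553
  25–29: 5 × 285.4/1000 × 0.9323 = 1.33039
  30–34: 5 × 212.8/1000 × 0.9259 = 0.98516
  35–39: 5 × 78.1/1000 × 0.9106 = 0.35559
  40–44: 5 × 27.4/1000 × 0.9004 = 0.12335
  45–49: 5 × 4.5/1000 × 0.8951 = 0.02014
Sum = 5.16403
NRR = 0.48309 × 5.16403 = 2.49469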